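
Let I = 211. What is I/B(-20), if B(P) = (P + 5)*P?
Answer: 211/300 ≈ 0.70333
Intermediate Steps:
B(P) = P*(5 + P) (B(P) = (5 + P)*P = P*(5 + P))
I/B(-20) = 211/((-20*(5 - 20))) = 211/((-20*(-15))) = 211/300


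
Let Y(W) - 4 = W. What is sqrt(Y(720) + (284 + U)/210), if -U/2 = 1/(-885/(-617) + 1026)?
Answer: sqrt(7287315006515795)/3169635 ≈ 26.932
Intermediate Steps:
Y(W) = 4 + W
U = -1234/633927 (U = -2/(-885/(-617) + 1026) = -2/(-885*(-1/617) + 1026) = -2/(885/617 + 1026) = -2/633927/617 = -2*617/633927 = -1234/633927 ≈ -0.0019466)
sqrt(Y(720) + (284 + U)/210) = sqrt((4 + 720) + (284 - 1234/633927)/210) = sqrt(724 + (1/210)*(180034034/633927)) = sqrt(724 + 90017017/66562335) = sqrt(48281147557/66562335) = sqrt(7287315006515795)/3169635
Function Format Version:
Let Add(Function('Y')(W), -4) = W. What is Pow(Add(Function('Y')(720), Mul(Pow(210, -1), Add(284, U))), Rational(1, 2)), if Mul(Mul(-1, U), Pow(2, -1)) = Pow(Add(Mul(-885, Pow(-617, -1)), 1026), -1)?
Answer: Mul(Rational(1, 3169635), Pow(7287315006515795, Rational(1, 2))) ≈ 26.932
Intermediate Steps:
Function('Y')(W) = Add(4, W)
U = Rational(-1234, 633927) (U = Mul(-2, Pow(Add(Mul(-885, Pow(-617, -1)), 1026), -1)) = Mul(-2, Pow(Add(Mul(-885, Rational(-1, 617)), 1026), -1)) = Mul(-2, Pow(Add(Rational(885, 617), 1026), -1)) = Mul(-2, Pow(Rational(633927, 617), -1)) = Mul(-2, Rational(617, 633927)) = Rational(-1234, 633927) ≈ -0.0019466)
Pow(Add(Function('Y')(720), Mul(Pow(210, -1), Add(284, U))), Rational(1, 2)) = Pow(Add(Add(4, 720), Mul(Pow(210, -1), Add(284, Rational(-1234, 633927)))), Rational(1, 2)) = Pow(Add(724, Mul(Rational(1, 210), Rational(180034034, 633927))), Rational(1, 2)) = Pow(Add(724, Rational(90017017, 66562335)), Rational(1, 2)) = Pow(Rational(48281147557, 66562335), Rational(1, 2)) = Mul(Rational(1, 3169635), Pow(7287315006515795, Rational(1, 2)))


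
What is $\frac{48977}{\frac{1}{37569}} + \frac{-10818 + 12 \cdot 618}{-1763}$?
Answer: $\frac{3243949821021}{1763} \approx 1.84 \cdot 10^{9}$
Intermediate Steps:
$\frac{48977}{\frac{1}{37569}} + \frac{-10818 + 12 \cdot 618}{-1763} = 48977 \frac{1}{\frac{1}{37569}} + \left(-10818 + 7416\right) \left(- \frac{1}{1763}\right) = 48977 \cdot 37569 - - \frac{3402}{1763} = 1840016913 + \frac{3402}{1763} = \frac{3243949821021}{1763}$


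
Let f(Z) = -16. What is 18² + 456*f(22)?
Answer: -6972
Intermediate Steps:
18² + 456*f(22) = 18² + 456*(-16) = 324 - 7296 = -6972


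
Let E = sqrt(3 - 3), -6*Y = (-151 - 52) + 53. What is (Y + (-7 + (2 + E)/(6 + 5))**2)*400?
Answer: 3460000/121 ≈ 28595.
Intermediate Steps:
Y = 25 (Y = -((-151 - 52) + 53)/6 = -(-203 + 53)/6 = -1/6*(-150) = 25)
E = 0 (E = sqrt(0) = 0)
(Y + (-7 + (2 + E)/(6 + 5))**2)*400 = (25 + (-7 + (2 + 0)/(6 + 5))**2)*400 = (25 + (-7 + 2/11)**2)*400 = (25 + (-75/11)**2)*400 = (25 + 5625/121)*400 = (8650/121)*400 = 3460000/121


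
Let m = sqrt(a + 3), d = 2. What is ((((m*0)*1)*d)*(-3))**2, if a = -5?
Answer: 0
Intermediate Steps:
m = I*sqrt(2) (m = sqrt(-5 + 3) = sqrt(-2) = I*sqrt(2) ≈ 1.4142*I)
((((m*0)*1)*d)*(-3))**2 = (((((I*sqrt(2))*0)*1)*2)*(-3))**2 = (((0*1)*2)*(-3))**2 = ((0*2)*(-3))**2 = (0*(-3))**2 = 0**2 = 0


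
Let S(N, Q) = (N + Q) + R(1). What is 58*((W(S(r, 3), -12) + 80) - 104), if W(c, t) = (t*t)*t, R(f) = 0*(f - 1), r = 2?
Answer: -101616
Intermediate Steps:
R(f) = 0 (R(f) = 0*(-1 + f) = 0)
S(N, Q) = N + Q (S(N, Q) = (N + Q) + 0 = N + Q)
W(c, t) = t³ (W(c, t) = t²*t = t³)
58*((W(S(r, 3), -12) + 80) - 104) = 58*(((-12)³ + 80) - 104) = 58*((-1728 + 80) - 104) = 58*(-1648 - 104) = 58*(-1752) = -101616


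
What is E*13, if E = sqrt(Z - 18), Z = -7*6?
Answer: 26*I*sqrt(15) ≈ 100.7*I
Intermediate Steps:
Z = -42
E = 2*I*sqrt(15) (E = sqrt(-42 - 18) = sqrt(-60) = 2*I*sqrt(15) ≈ 7.746*I)
E*13 = (2*I*sqrt(15))*13 = 26*I*sqrt(15)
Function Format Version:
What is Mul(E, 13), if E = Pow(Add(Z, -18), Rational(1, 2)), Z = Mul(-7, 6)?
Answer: Mul(26, I, Pow(15, Rational(1, 2))) ≈ Mul(100.70, I)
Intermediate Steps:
Z = -42
E = Mul(2, I, Pow(15, Rational(1, 2))) (E = Pow(Add(-42, -18), Rational(1, 2)) = Pow(-60, Rational(1, 2)) = Mul(2, I, Pow(15, Rational(1, 2))) ≈ Mul(7.7460, I))
Mul(E, 13) = Mul(Mul(2, I, Pow(15, Rational(1, 2))), 13) = Mul(26, I, Pow(15, Rational(1, 2)))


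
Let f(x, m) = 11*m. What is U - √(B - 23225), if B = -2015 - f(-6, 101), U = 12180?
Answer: 12180 - I*√26351 ≈ 12180.0 - 162.33*I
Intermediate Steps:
B = -3126 (B = -2015 - 11*101 = -2015 - 1*1111 = -2015 - 1111 = -3126)
U - √(B - 23225) = 12180 - √(-3126 - 23225) = 12180 - √(-26351) = 12180 - I*√26351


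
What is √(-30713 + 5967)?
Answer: I*√24746 ≈ 157.31*I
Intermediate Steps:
√(-30713 + 5967) = √(-24746) = I*√24746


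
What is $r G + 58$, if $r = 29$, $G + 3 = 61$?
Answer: $1740$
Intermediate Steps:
$G = 58$ ($G = -3 + 61 = 58$)
$r G + 58 = 29 \cdot 58 + 58 = 1682 + 58 = 1740$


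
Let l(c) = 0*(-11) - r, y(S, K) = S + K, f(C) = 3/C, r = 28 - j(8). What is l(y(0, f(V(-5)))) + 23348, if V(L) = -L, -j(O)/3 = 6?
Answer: 23302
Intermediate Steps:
j(O) = -18 (j(O) = -3*6 = -18)
r = 46 (r = 28 - 1*(-18) = 28 + 18 = 46)
y(S, K) = K + S
l(c) = -46 (l(c) = 0*(-11) - 1*46 = 0 - 46 = -46)
l(y(0, f(V(-5)))) + 23348 = -46 + 23348 = 23302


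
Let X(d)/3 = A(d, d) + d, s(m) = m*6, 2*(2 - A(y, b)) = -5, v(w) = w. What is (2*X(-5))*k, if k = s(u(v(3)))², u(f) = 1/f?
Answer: -12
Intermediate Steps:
A(y, b) = 9/2 (A(y, b) = 2 - ½*(-5) = 2 + 5/2 = 9/2)
s(m) = 6*m
X(d) = 27/2 + 3*d (X(d) = 3*(9/2 + d) = 27/2 + 3*d)
k = 4 (k = (6/3)² = (6*(⅓))² = 2² = 4)
(2*X(-5))*k = (2*(27/2 + 3*(-5)))*4 = (2*(27/2 - 15))*4 = (2*(-3/2))*4 = -3*4 = -12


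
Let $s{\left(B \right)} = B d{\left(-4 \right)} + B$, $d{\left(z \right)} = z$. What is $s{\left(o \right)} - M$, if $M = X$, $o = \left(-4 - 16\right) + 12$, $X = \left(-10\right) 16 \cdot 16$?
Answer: $2584$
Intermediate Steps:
$X = -2560$ ($X = \left(-160\right) 16 = -2560$)
$o = -8$ ($o = -20 + 12 = -8$)
$M = -2560$
$s{\left(B \right)} = - 3 B$ ($s{\left(B \right)} = B \left(-4\right) + B = - 4 B + B = - 3 B$)
$s{\left(o \right)} - M = \left(-3\right) \left(-8\right) - -2560 = 24 + 2560 = 2584$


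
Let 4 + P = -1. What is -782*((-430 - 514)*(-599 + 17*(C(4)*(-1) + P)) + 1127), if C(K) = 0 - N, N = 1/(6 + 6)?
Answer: -1514309374/3 ≈ -5.0477e+8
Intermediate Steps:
P = -5 (P = -4 - 1 = -5)
N = 1/12 ≈ 0.083333
C(K) = -1/12 (C(K) = 0 - 1*1/12 = 0 - 1/12 = -1/12)
-782*((-430 - 514)*(-599 + 17*(C(4)*(-1) + P)) + 1127) = -782*((-430 - 514)*(-599 + 17*(-1/12*(-1) - 5)) + 1127) = -782*(-944*(-599 + 17*(1/12 - 5)) + 1127) = -782*(-944*(-599 + 17*(-59/12)) + 1127) = -782*(-944*(-599 - 1003/12) + 1127) = -782*(-944*(-8191/12) + 1127) = -782*(1933076/3 + 1127) = -782*1936457/3 = -1514309374/3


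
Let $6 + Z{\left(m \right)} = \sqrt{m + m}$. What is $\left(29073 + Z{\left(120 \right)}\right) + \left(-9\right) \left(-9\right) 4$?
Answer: $29391 + 4 \sqrt{15} \approx 29407.0$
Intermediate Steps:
$Z{\left(m \right)} = -6 + \sqrt{2} \sqrt{m}$ ($Z{\left(m \right)} = -6 + \sqrt{m + m} = -6 + \sqrt{2 m} = -6 + \sqrt{2} \sqrt{m}$)
$\left(29073 + Z{\left(120 \right)}\right) + \left(-9\right) \left(-9\right) 4 = \left(29073 - \left(6 - \sqrt{2} \sqrt{120}\right)\right) + \left(-9\right) \left(-9\right) 4 = \left(29073 - \left(6 - \sqrt{2} \cdot 2 \sqrt{30}\right)\right) + 81 \cdot 4 = \left(29073 - \left(6 - 4 \sqrt{15}\right)\right) + 324 = \left(29067 + 4 \sqrt{15}\right) + 324 = 29391 + 4 \sqrt{15}$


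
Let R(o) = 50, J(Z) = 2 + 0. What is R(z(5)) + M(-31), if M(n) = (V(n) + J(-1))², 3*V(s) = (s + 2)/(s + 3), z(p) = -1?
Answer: 391609/7056 ≈ 55.500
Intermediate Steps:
J(Z) = 2
V(s) = (2 + s)/(3*(3 + s)) (V(s) = ((s + 2)/(s + 3))/3 = ((2 + s)/(3 + s))/3 = (2 + s)/(3*(3 + s)))
M(n) = (2 + (2 + n)/(3*(3 + n)))² (M(n) = ((2 + n)/(3*(3 + n)) + 2)² = (2 + (2 + n)/(3*(3 + n)))²)
R(z(5)) + M(-31) = 50 + (20 + 7*(-31))²/(9*(3 - 31)²) = 50 + (⅑)*(20 - 217)²/(-28)² = 50 + (⅑)*(1/784)*(-197)² = 50 + (⅑)*(1/784)*38809 = 50 + 38809/7056 = 391609/7056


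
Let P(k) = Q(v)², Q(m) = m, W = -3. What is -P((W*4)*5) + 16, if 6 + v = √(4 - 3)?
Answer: -9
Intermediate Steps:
v = -5 (v = -6 + √(4 - 3) = -6 + √1 = -6 + 1 = -5)
P(k) = 25 (P(k) = (-5)² = 25)
-P((W*4)*5) + 16 = -1*25 + 16 = -25 + 16 = -9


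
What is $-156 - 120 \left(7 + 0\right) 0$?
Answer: $-156$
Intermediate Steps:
$-156 - 120 \left(7 + 0\right) 0 = -156 - 120 \cdot 7 \cdot 0 = -156 - 0 = -156 + 0 = -156$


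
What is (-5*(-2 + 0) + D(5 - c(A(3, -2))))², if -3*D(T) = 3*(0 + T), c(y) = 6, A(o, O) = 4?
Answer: 121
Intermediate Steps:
D(T) = -T (D(T) = -(0 + T) = -T)
(-5*(-2 + 0) + D(5 - c(A(3, -2))))² = (-5*(-2 + 0) - (5 - 1*6))² = (-5*(-2) - (5 - 6))² = (10 - 1*(-1))² = (10 + 1)² = 11² = 121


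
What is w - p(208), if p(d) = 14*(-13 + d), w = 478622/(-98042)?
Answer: -134066641/49021 ≈ -2734.9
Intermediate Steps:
w = -239311/49021 (w = 478622*(-1/98042) = -239311/49021 ≈ -4.8818)
p(d) = -182 + 14*d
w - p(208) = -239311/49021 - (-182 + 14*208) = -239311/49021 - (-182 + 2912) = -239311/49021 - 1*2730 = -239311/49021 - 2730 = -134066641/49021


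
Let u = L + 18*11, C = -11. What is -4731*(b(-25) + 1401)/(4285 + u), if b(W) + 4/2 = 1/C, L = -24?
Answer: -72800628/49049 ≈ -1484.2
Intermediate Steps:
b(W) = -23/11 (b(W) = -2 + 1/(-11) = -2 - 1/11 = -23/11)
u = 174 (u = -24 + 18*11 = -24 + 198 = 174)
-4731*(b(-25) + 1401)/(4285 + u) = -4731*(-23/11 + 1401)/(4285 + 174) = -4731/(4459/(15388/11)) = -4731/(4459*(11/15388)) = -4731/49049/15388 = -4731*15388/49049 = -72800628/49049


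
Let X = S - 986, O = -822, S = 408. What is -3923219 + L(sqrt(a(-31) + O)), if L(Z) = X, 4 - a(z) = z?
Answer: -3923797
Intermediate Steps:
a(z) = 4 - z
X = -578 (X = 408 - 986 = -578)
L(Z) = -578
-3923219 + L(sqrt(a(-31) + O)) = -3923219 - 578 = -3923797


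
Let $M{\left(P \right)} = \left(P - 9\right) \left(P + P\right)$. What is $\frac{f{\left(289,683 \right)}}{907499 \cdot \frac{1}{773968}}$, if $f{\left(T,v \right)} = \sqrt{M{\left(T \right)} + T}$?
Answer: $\frac{13157456 \sqrt{561}}{907499} \approx 343.41$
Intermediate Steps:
$M{\left(P \right)} = 2 P \left(-9 + P\right)$ ($M{\left(P \right)} = \left(-9 + P\right) 2 P = 2 P \left(-9 + P\right)$)
$f{\left(T,v \right)} = \sqrt{T + 2 T \left(-9 + T\right)}$ ($f{\left(T,v \right)} = \sqrt{2 T \left(-9 + T\right) + T} = \sqrt{T + 2 T \left(-9 + T\right)}$)
$\frac{f{\left(289,683 \right)}}{907499 \cdot \frac{1}{773968}} = \frac{\sqrt{289 \left(-17 + 2 \cdot 289\right)}}{907499 \cdot \frac{1}{773968}} = \frac{\sqrt{289 \left(-17 + 578\right)}}{907499 \cdot \frac{1}{773968}} = \frac{\sqrt{289 \cdot 561}}{\frac{907499}{773968}} = \sqrt{162129} \cdot \frac{773968}{907499} = 17 \sqrt{561} \cdot \frac{773968}{907499} = \frac{13157456 \sqrt{561}}{907499}$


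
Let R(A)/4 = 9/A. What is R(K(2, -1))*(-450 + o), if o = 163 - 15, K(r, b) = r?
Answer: -5436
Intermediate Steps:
R(A) = 36/A (R(A) = 4*(9/A) = 36/A)
o = 148
R(K(2, -1))*(-450 + o) = (36/2)*(-450 + 148) = (36*(½))*(-302) = 18*(-302) = -5436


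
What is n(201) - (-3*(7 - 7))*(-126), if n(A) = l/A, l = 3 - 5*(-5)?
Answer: 28/201 ≈ 0.13930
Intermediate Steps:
l = 28 (l = 3 + 25 = 28)
n(A) = 28/A
n(201) - (-3*(7 - 7))*(-126) = 28/201 - (-3*(7 - 7))*(-126) = 28*(1/201) - (-3*0)*(-126) = 28/201 - 0*(-126) = 28/201 - 1*0 = 28/201 + 0 = 28/201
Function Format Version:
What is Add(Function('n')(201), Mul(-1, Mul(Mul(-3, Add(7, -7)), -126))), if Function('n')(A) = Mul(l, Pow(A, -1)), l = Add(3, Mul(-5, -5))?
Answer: Rational(28, 201) ≈ 0.13930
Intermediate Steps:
l = 28 (l = Add(3, 25) = 28)
Function('n')(A) = Mul(28, Pow(A, -1))
Add(Function('n')(201), Mul(-1, Mul(Mul(-3, Add(7, -7)), -126))) = Add(Mul(28, Pow(201, -1)), Mul(-1, Mul(Mul(-3, Add(7, -7)), -126))) = Add(Mul(28, Rational(1, 201)), Mul(-1, Mul(Mul(-3, 0), -126))) = Add(Rational(28, 201), Mul(-1, Mul(0, -126))) = Add(Rational(28, 201), Mul(-1, 0)) = Add(Rational(28, 201), 0) = Rational(28, 201)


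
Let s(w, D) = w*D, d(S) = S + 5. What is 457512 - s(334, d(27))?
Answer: 446824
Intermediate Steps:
d(S) = 5 + S
s(w, D) = D*w
457512 - s(334, d(27)) = 457512 - (5 + 27)*334 = 457512 - 32*334 = 457512 - 1*10688 = 457512 - 10688 = 446824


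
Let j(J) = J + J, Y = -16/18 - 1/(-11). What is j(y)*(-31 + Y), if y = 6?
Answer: -12592/33 ≈ -381.58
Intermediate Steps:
Y = -79/99 (Y = -16*1/18 - 1*(-1/11) = -8/9 + 1/11 = -79/99 ≈ -0.79798)
j(J) = 2*J
j(y)*(-31 + Y) = (2*6)*(-31 - 79/99) = 12*(-3148/99) = -12592/33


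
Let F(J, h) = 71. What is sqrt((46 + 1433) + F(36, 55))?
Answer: 5*sqrt(62) ≈ 39.370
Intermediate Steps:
sqrt((46 + 1433) + F(36, 55)) = sqrt((46 + 1433) + 71) = sqrt(1479 + 71) = sqrt(1550) = 5*sqrt(62)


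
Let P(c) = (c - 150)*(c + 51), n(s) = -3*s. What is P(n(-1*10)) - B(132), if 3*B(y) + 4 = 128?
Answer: -29284/3 ≈ -9761.3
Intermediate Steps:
B(y) = 124/3 (B(y) = -4/3 + (1/3)*128 = -4/3 + 128/3 = 124/3)
P(c) = (-150 + c)*(51 + c)
P(n(-1*10)) - B(132) = (-7650 + (-(-3)*10)**2 - (-297)*(-1*10)) - 1*124/3 = (-7650 + (-3*(-10))**2 - (-297)*(-10)) - 124/3 = (-7650 + 30**2 - 99*30) - 124/3 = (-7650 + 900 - 2970) - 124/3 = -9720 - 124/3 = -29284/3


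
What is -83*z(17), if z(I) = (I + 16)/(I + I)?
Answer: -2739/34 ≈ -80.559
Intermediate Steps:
z(I) = (16 + I)/(2*I) (z(I) = (16 + I)/((2*I)) = (16 + I)*(1/(2*I)) = (16 + I)/(2*I))
-83*z(17) = -83*(16 + 17)/(2*17) = -83*33/(2*17) = -83*33/34 = -2739/34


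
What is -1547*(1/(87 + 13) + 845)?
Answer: -130723047/100 ≈ -1.3072e+6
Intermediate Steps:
-1547*(1/(87 + 13) + 845) = -1547*(1/100 + 845) = -1547*84501/100 = -130723047/100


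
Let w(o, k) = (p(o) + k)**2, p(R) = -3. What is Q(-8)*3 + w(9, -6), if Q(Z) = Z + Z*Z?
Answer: 249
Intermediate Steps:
Q(Z) = Z + Z**2
w(o, k) = (-3 + k)**2
Q(-8)*3 + w(9, -6) = -8*(1 - 8)*3 + (-3 - 6)**2 = -8*(-7)*3 + (-9)**2 = 56*3 + 81 = 168 + 81 = 249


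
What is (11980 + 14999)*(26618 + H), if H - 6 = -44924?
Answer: -493715700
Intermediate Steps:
H = -44918 (H = 6 - 44924 = -44918)
(11980 + 14999)*(26618 + H) = (11980 + 14999)*(26618 - 44918) = 26979*(-18300) = -493715700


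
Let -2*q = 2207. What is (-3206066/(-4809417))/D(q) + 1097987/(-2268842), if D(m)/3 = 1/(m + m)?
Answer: -16069686262658141/32735421855342 ≈ -490.90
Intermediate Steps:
q = -2207/2 (q = -1/2*2207 = -2207/2 ≈ -1103.5)
D(m) = 3/(2*m) (D(m) = 3/(m + m) = 3/((2*m)) = 3*(1/(2*m)) = 3/(2*m))
(-3206066/(-4809417))/D(q) + 1097987/(-2268842) = (-3206066/(-4809417))/((3/(2*(-2207/2)))) + 1097987/(-2268842) = (-3206066*(-1/4809417))/(((3/2)*(-2/2207))) + 1097987*(-1/2268842) = 3206066/(4809417*(-3/2207)) - 1097987/2268842 = (3206066/4809417)*(-2207/3) - 1097987/2268842 = -7075787662/14428251 - 1097987/2268842 = -16069686262658141/32735421855342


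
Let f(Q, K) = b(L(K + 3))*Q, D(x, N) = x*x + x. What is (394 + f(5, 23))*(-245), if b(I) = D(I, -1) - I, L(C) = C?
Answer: -924630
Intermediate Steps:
D(x, N) = x + x² (D(x, N) = x² + x = x + x²)
b(I) = -I + I*(1 + I) (b(I) = I*(1 + I) - I = -I + I*(1 + I))
f(Q, K) = Q*(3 + K)² (f(Q, K) = (K + 3)²*Q = (3 + K)²*Q = Q*(3 + K)²)
(394 + f(5, 23))*(-245) = (394 + 5*(9 + 23² + 6*23))*(-245) = (394 + 5*(9 + 529 + 138))*(-245) = (394 + 5*676)*(-245) = (394 + 3380)*(-245) = 3774*(-245) = -924630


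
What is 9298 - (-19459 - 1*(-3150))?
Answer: 25607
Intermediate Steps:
9298 - (-19459 - 1*(-3150)) = 9298 - (-19459 + 3150) = 9298 - 1*(-16309) = 9298 + 16309 = 25607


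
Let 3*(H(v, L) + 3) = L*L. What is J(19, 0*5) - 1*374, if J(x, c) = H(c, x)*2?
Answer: -418/3 ≈ -139.33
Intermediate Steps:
H(v, L) = -3 + L**2/3 (H(v, L) = -3 + (L*L)/3 = -3 + L**2/3)
J(x, c) = -6 + 2*x**2/3 (J(x, c) = (-3 + x**2/3)*2 = -6 + 2*x**2/3)
J(19, 0*5) - 1*374 = (-6 + (2/3)*19**2) - 1*374 = (-6 + (2/3)*361) - 374 = (-6 + 722/3) - 374 = 704/3 - 374 = -418/3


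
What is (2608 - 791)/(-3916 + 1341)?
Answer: -1817/2575 ≈ -0.70563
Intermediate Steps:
(2608 - 791)/(-3916 + 1341) = 1817/(-2575) = 1817*(-1/2575) = -1817/2575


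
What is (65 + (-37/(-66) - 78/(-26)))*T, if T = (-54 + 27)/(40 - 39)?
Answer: -40725/22 ≈ -1851.1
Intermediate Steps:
T = -27 (T = -27/1 = -27*1 = -27)
(65 + (-37/(-66) - 78/(-26)))*T = (65 + (-37/(-66) - 78/(-26)))*(-27) = (65 + (-37*(-1/66) - 78*(-1/26)))*(-27) = (65 + (37/66 + 3))*(-27) = (65 + 235/66)*(-27) = (4525/66)*(-27) = -40725/22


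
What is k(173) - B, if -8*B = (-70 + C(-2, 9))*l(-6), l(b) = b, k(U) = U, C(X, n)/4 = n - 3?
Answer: 415/2 ≈ 207.50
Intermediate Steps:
C(X, n) = -12 + 4*n (C(X, n) = 4*(n - 3) = 4*(-3 + n) = -12 + 4*n)
B = -69/2 (B = -(-70 + (-12 + 4*9))*(-6)/8 = -(-70 + (-12 + 36))*(-6)/8 = -(-70 + 24)*(-6)/8 = -(-23)*(-6)/4 = -⅛*276 = -69/2 ≈ -34.500)
k(173) - B = 173 - 1*(-69/2) = 173 + 69/2 = 415/2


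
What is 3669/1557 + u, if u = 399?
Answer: 208304/519 ≈ 401.36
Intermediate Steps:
3669/1557 + u = 3669/1557 + 399 = 3669*(1/1557) + 399 = 1223/519 + 399 = 208304/519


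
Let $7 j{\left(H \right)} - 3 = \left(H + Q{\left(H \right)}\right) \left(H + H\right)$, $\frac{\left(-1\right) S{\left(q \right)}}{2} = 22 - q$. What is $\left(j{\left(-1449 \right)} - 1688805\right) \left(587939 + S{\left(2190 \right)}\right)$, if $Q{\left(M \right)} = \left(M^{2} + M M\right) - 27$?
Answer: $- \frac{7212032924044500}{7} \approx -1.0303 \cdot 10^{15}$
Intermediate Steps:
$S{\left(q \right)} = -44 + 2 q$ ($S{\left(q \right)} = - 2 \left(22 - q\right) = -44 + 2 q$)
$Q{\left(M \right)} = -27 + 2 M^{2}$ ($Q{\left(M \right)} = \left(M^{2} + M^{2}\right) - 27 = 2 M^{2} - 27 = -27 + 2 M^{2}$)
$j{\left(H \right)} = \frac{3}{7} + \frac{2 H \left(-27 + H + 2 H^{2}\right)}{7}$ ($j{\left(H \right)} = \frac{3}{7} + \frac{\left(H + \left(-27 + 2 H^{2}\right)\right) \left(H + H\right)}{7} = \frac{3}{7} + \frac{\left(-27 + H + 2 H^{2}\right) 2 H}{7} = \frac{3}{7} + \frac{2 H \left(-27 + H + 2 H^{2}\right)}{7}$)
$\left(j{\left(-1449 \right)} - 1688805\right) \left(587939 + S{\left(2190 \right)}\right) = \left(\left(\frac{3}{7} - -11178 + \frac{2 \left(-1449\right)^{2}}{7} + \frac{4 \left(-1449\right)^{3}}{7}\right) - 1688805\right) \left(587939 + \left(-44 + 2 \cdot 2190\right)\right) = \left(\left(\frac{3}{7} + 11178 + \frac{2}{7} \cdot 2099601 + \frac{4}{7} \left(-3042321849\right)\right) - 1688805\right) \left(587939 + \left(-44 + 4380\right)\right) = \left(\left(\frac{3}{7} + 11178 + 599886 - 1738469628\right) - 1688805\right) \left(587939 + 4336\right) = \left(- \frac{12165009945}{7} - 1688805\right) 592275 = \left(- \frac{12176831580}{7}\right) 592275 = - \frac{7212032924044500}{7}$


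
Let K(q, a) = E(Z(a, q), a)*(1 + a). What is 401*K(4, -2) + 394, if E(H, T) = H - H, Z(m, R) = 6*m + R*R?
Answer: 394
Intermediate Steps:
Z(m, R) = R² + 6*m (Z(m, R) = 6*m + R² = R² + 6*m)
E(H, T) = 0
K(q, a) = 0 (K(q, a) = 0*(1 + a) = 0)
401*K(4, -2) + 394 = 401*0 + 394 = 0 + 394 = 394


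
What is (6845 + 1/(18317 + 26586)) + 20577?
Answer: 1231330067/44903 ≈ 27422.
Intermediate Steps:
(6845 + 1/(18317 + 26586)) + 20577 = (6845 + 1/44903) + 20577 = 307361036/44903 + 20577 = 1231330067/44903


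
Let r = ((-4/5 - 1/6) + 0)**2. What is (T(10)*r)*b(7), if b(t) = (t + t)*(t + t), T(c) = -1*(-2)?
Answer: 82418/225 ≈ 366.30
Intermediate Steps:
T(c) = 2
r = 841/900 (r = ((-4*1/5 - 1*1/6) + 0)**2 = ((-4/5 - 1/6) + 0)**2 = (-29/30 + 0)**2 = (-29/30)**2 = 841/900 ≈ 0.93444)
b(t) = 4*t**2 (b(t) = (2*t)*(2*t) = 4*t**2)
(T(10)*r)*b(7) = (2*(841/900))*(4*7**2) = 841*(4*49)/450 = (841/450)*196 = 82418/225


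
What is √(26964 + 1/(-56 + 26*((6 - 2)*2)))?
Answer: √155744102/76 ≈ 164.21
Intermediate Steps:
√(26964 + 1/(-56 + 26*((6 - 2)*2))) = √(26964 + 1/(-56 + 26*(4*2))) = √(26964 + 1/(-56 + 26*8)) = √(26964 + 1/(-56 + 208)) = √(26964 + 1/152) = √(4098529/152) = √155744102/76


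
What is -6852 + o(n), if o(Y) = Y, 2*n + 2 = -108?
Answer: -6907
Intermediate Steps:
n = -55 (n = -1 + (½)*(-108) = -1 - 54 = -55)
-6852 + o(n) = -6852 - 55 = -6907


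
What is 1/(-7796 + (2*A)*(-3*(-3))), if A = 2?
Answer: -1/7760 ≈ -0.00012887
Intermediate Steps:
1/(-7796 + (2*A)*(-3*(-3))) = 1/(-7796 + (2*2)*(-3*(-3))) = 1/(-7796 + 4*9) = 1/(-7796 + 36) = 1/(-7760) = -1/7760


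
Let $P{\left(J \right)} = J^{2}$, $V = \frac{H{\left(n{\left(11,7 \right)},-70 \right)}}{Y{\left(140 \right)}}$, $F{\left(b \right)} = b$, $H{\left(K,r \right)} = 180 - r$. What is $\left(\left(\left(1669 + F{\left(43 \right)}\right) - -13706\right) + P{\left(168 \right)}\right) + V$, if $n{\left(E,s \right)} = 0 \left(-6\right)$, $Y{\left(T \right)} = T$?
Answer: $\frac{611013}{14} \approx 43644.0$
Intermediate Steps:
$n{\left(E,s \right)} = 0$
$V = \frac{25}{14}$ ($V = \frac{180 - -70}{140} = \left(180 + 70\right) \frac{1}{140} = 250 \cdot \frac{1}{140} = \frac{25}{14} \approx 1.7857$)
$\left(\left(\left(1669 + F{\left(43 \right)}\right) - -13706\right) + P{\left(168 \right)}\right) + V = \left(\left(\left(1669 + 43\right) - -13706\right) + 168^{2}\right) + \frac{25}{14} = \left(\left(1712 + 13706\right) + 28224\right) + \frac{25}{14} = \left(15418 + 28224\right) + \frac{25}{14} = 43642 + \frac{25}{14} = \frac{611013}{14}$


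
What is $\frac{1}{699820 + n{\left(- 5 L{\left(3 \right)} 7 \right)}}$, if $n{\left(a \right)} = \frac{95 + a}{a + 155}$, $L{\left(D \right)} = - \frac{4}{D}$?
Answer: $\frac{121}{84678305} \approx 1.4289 \cdot 10^{-6}$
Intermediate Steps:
$n{\left(a \right)} = \frac{95 + a}{155 + a}$
$\frac{1}{699820 + n{\left(- 5 L{\left(3 \right)} 7 \right)}} = \frac{1}{699820 + \frac{95 + - 5 \left(- \frac{4}{3}\right) 7}{155 + - 5 \left(- \frac{4}{3}\right) 7}} = \frac{1}{699820 + \frac{95 + - 5 \left(\left(-4\right) \frac{1}{3}\right) 7}{155 + - 5 \left(\left(-4\right) \frac{1}{3}\right) 7}} = \frac{1}{699820 + \frac{95 + \left(-5\right) \left(- \frac{4}{3}\right) 7}{155 + \left(-5\right) \left(- \frac{4}{3}\right) 7}} = \frac{1}{699820 + \frac{95 + \frac{20}{3} \cdot 7}{155 + \frac{20}{3} \cdot 7}} = \frac{1}{699820 + \frac{95 + \frac{140}{3}}{155 + \frac{140}{3}}} = \frac{1}{699820 + \frac{1}{\frac{605}{3}} \cdot \frac{425}{3}} = \frac{1}{699820 + \frac{3}{605} \cdot \frac{425}{3}} = \frac{1}{699820 + \frac{85}{121}} = \frac{1}{\frac{84678305}{121}} = \frac{121}{84678305}$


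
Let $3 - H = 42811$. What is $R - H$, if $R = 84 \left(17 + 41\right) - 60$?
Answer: $47620$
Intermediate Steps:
$H = -42808$ ($H = 3 - 42811 = -42808$)
$R = 4812$ ($R = 84 \cdot 58 - 60 = 4872 - 60 = 4812$)
$R - H = 4812 - -42808 = 4812 + 42808 = 47620$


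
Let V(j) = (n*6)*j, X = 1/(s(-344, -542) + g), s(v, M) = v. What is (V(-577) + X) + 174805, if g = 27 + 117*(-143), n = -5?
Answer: 3275176519/17048 ≈ 1.9212e+5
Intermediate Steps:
g = -16704 (g = 27 - 16731 = -16704)
X = -1/17048 (X = 1/(-344 - 16704) = 1/(-17048) = -1/17048 ≈ -5.8658e-5)
V(j) = -30*j (V(j) = (-5*6)*j = -30*j)
(V(-577) + X) + 174805 = (-30*(-577) - 1/17048) + 174805 = (17310 - 1/17048) + 174805 = 295100879/17048 + 174805 = 3275176519/17048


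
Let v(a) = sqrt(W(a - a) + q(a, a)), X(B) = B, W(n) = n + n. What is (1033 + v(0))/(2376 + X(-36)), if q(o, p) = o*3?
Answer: 1033/2340 ≈ 0.44145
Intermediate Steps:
W(n) = 2*n
q(o, p) = 3*o
v(a) = sqrt(3)*sqrt(a) (v(a) = sqrt(2*(a - a) + 3*a) = sqrt(2*0 + 3*a) = sqrt(0 + 3*a) = sqrt(3*a) = sqrt(3)*sqrt(a))
(1033 + v(0))/(2376 + X(-36)) = (1033 + sqrt(3)*sqrt(0))/(2376 - 36) = (1033 + sqrt(3)*0)/2340 = (1033 + 0)*(1/2340) = 1033*(1/2340) = 1033/2340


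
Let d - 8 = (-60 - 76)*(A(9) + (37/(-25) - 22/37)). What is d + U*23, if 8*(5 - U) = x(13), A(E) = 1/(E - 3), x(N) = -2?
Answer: 4309333/11100 ≈ 388.23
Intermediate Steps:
A(E) = 1/(-3 + E)
U = 21/4 (U = 5 - ⅛*(-2) = 5 + ¼ = 21/4 ≈ 5.2500)
d = 742252/2775 (d = 8 + (-60 - 76)*(1/(-3 + 9) + (37/(-25) - 22/37)) = 8 - 136*(1/6 + (37*(-1/25) - 22*1/37)) = 8 - 136*(⅙ + (-37/25 - 22/37)) = 8 - 136*(⅙ - 1919/925) = 8 - 136*(-10589/5550) = 8 + 720052/2775 = 742252/2775 ≈ 267.48)
d + U*23 = 742252/2775 + (21/4)*23 = 742252/2775 + 483/4 = 4309333/11100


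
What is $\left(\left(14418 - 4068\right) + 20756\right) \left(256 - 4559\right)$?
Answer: $-133849118$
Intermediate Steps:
$\left(\left(14418 - 4068\right) + 20756\right) \left(256 - 4559\right) = \left(10350 + 20756\right) \left(-4303\right) = 31106 \left(-4303\right) = -133849118$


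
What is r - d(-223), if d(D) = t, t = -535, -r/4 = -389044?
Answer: 1556711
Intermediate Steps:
r = 1556176 (r = -4*(-389044) = 1556176)
d(D) = -535
r - d(-223) = 1556176 - 1*(-535) = 1556176 + 535 = 1556711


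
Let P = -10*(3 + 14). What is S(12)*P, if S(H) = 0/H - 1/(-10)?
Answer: -17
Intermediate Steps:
S(H) = 1/10 (S(H) = 0 - 1*(-1/10) = 0 + 1/10 = 1/10)
P = -170 (P = -10*17 = -170)
S(12)*P = (1/10)*(-170) = -17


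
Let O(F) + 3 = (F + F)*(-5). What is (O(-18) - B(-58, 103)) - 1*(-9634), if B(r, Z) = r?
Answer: 9869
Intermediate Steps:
O(F) = -3 - 10*F (O(F) = -3 + (F + F)*(-5) = -3 + (2*F)*(-5) = -3 - 10*F)
(O(-18) - B(-58, 103)) - 1*(-9634) = ((-3 - 10*(-18)) - 1*(-58)) - 1*(-9634) = ((-3 + 180) + 58) + 9634 = (177 + 58) + 9634 = 235 + 9634 = 9869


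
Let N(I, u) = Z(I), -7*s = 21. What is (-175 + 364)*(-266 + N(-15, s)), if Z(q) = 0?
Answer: -50274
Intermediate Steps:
s = -3 (s = -1/7*21 = -3)
N(I, u) = 0
(-175 + 364)*(-266 + N(-15, s)) = (-175 + 364)*(-266 + 0) = 189*(-266) = -50274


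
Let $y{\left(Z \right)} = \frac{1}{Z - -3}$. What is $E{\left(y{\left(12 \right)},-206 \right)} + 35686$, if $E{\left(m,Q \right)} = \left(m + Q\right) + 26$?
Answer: $\frac{532591}{15} \approx 35506.0$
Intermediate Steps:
$y{\left(Z \right)} = \frac{1}{3 + Z}$ ($y{\left(Z \right)} = \frac{1}{Z + 3} = \frac{1}{3 + Z}$)
$E{\left(m,Q \right)} = 26 + Q + m$ ($E{\left(m,Q \right)} = \left(Q + m\right) + 26 = 26 + Q + m$)
$E{\left(y{\left(12 \right)},-206 \right)} + 35686 = \left(26 - 206 + \frac{1}{3 + 12}\right) + 35686 = \left(26 - 206 + \frac{1}{15}\right) + 35686 = - \frac{2699}{15} + 35686 = \frac{532591}{15}$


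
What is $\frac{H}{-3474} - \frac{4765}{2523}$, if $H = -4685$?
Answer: $- \frac{1577785}{2921634} \approx -0.54004$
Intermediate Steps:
$\frac{H}{-3474} - \frac{4765}{2523} = - \frac{4685}{-3474} - \frac{4765}{2523} = \left(-4685\right) \left(- \frac{1}{3474}\right) - \frac{4765}{2523} = \frac{4685}{3474} - \frac{4765}{2523} = - \frac{1577785}{2921634}$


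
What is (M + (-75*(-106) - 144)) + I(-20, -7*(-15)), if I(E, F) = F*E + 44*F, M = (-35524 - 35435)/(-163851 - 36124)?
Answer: 2065012809/199975 ≈ 10326.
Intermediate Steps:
M = 70959/199975 (M = -70959/(-199975) = -70959*(-1/199975) = 70959/199975 ≈ 0.35484)
I(E, F) = 44*F + E*F (I(E, F) = E*F + 44*F = 44*F + E*F)
(M + (-75*(-106) - 144)) + I(-20, -7*(-15)) = (70959/199975 + (-75*(-106) - 144)) + (-7*(-15))*(44 - 20) = (70959/199975 + (7950 - 144)) + 105*24 = (70959/199975 + 7806) + 2520 = 1561075809/199975 + 2520 = 2065012809/199975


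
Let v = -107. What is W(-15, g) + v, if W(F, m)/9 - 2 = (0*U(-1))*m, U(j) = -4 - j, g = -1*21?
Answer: -89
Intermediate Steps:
g = -21
W(F, m) = 18 (W(F, m) = 18 + 9*((0*(-4 - 1*(-1)))*m) = 18 + 9*((0*(-4 + 1))*m) = 18 + 9*((0*(-3))*m) = 18 + 9*(0*m) = 18 + 9*0 = 18 + 0 = 18)
W(-15, g) + v = 18 - 107 = -89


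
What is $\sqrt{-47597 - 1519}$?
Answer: $2 i \sqrt{12279} \approx 221.62 i$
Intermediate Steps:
$\sqrt{-47597 - 1519} = \sqrt{-49116} = 2 i \sqrt{12279}$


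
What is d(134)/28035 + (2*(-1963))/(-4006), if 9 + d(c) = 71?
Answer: 55156891/56154105 ≈ 0.98224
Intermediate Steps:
d(c) = 62 (d(c) = -9 + 71 = 62)
d(134)/28035 + (2*(-1963))/(-4006) = 62/28035 + (2*(-1963))/(-4006) = 62*(1/28035) - 3926*(-1/4006) = 62/28035 + 1963/2003 = 55156891/56154105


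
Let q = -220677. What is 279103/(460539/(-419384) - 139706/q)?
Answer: -1519443347857512/2531759047 ≈ -6.0015e+5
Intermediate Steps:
279103/(460539/(-419384) - 139706/q) = 279103/(460539/(-419384) - 139706/(-220677)) = 279103/(460539*(-1/419384) - 139706*(-1/220677)) = 279103/(-460539/419384 + 8218/12981) = 279103/(-2531759047/5444023704) = 279103*(-5444023704/2531759047) = -1519443347857512/2531759047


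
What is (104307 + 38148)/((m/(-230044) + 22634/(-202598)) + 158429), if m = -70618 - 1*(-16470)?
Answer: 829915306126995/922977464207057 ≈ 0.89917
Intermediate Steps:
m = -54148 (m = -70618 + 16470 = -54148)
(104307 + 38148)/((m/(-230044) + 22634/(-202598)) + 158429) = (104307 + 38148)/((-54148/(-230044) + 22634/(-202598)) + 158429) = 142455/((-54148*(-1/230044) + 22634*(-1/202598)) + 158429) = 142455/((13537/57511 - 11317/101299) + 158429) = 142455/(720432576/5825806789 + 158429) = 142455/(922977464207057/5825806789) = 142455*(5825806789/922977464207057) = 829915306126995/922977464207057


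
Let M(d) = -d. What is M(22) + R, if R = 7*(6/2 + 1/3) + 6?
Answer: 22/3 ≈ 7.3333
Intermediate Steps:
R = 88/3 (R = 7*(6*(½) + 1*(⅓)) + 6 = 7*(3 + ⅓) + 6 = 7*(10/3) + 6 = 70/3 + 6 = 88/3 ≈ 29.333)
M(22) + R = -1*22 + 88/3 = -22 + 88/3 = 22/3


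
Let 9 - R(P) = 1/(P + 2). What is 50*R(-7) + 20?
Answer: 480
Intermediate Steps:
R(P) = 9 - 1/(2 + P) (R(P) = 9 - 1/(P + 2) = 9 - 1/(2 + P))
50*R(-7) + 20 = 50*((17 + 9*(-7))/(2 - 7)) + 20 = 50*((17 - 63)/(-5)) + 20 = 50*(-⅕*(-46)) + 20 = 50*(46/5) + 20 = 460 + 20 = 480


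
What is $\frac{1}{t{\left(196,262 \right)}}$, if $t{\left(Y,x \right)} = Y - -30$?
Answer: $\frac{1}{226} \approx 0.0044248$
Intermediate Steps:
$t{\left(Y,x \right)} = 30 + Y$ ($t{\left(Y,x \right)} = Y + 30 = 30 + Y$)
$\frac{1}{t{\left(196,262 \right)}} = \frac{1}{30 + 196} = \frac{1}{226}$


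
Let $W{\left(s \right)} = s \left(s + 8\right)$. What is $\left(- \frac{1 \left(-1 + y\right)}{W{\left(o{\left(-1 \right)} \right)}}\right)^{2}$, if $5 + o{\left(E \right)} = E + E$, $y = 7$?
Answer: $\frac{36}{49} \approx 0.73469$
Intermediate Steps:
$o{\left(E \right)} = -5 + 2 E$ ($o{\left(E \right)} = -5 + \left(E + E\right) = -5 + 2 E$)
$W{\left(s \right)} = s \left(8 + s\right)$
$\left(- \frac{1 \left(-1 + y\right)}{W{\left(o{\left(-1 \right)} \right)}}\right)^{2} = \left(- \frac{1 \left(-1 + 7\right)}{\left(-5 + 2 \left(-1\right)\right) \left(8 + \left(-5 + 2 \left(-1\right)\right)\right)}\right)^{2} = \left(- \frac{1 \cdot 6}{\left(-5 - 2\right) \left(8 - 7\right)}\right)^{2} = \left(- \frac{6}{\left(-7\right) \left(8 - 7\right)}\right)^{2} = \left(- \frac{6}{\left(-7\right) 1}\right)^{2} = \left(- \frac{6}{-7}\right)^{2} = \left(- \frac{6 \left(-1\right)}{7}\right)^{2} = \left(\left(-1\right) \left(- \frac{6}{7}\right)\right)^{2} = \left(\frac{6}{7}\right)^{2} = \frac{36}{49}$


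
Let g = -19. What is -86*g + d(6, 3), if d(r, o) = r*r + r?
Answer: 1676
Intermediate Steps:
d(r, o) = r + r² (d(r, o) = r² + r = r + r²)
-86*g + d(6, 3) = -86*(-19) + 6*(1 + 6) = 1634 + 6*7 = 1634 + 42 = 1676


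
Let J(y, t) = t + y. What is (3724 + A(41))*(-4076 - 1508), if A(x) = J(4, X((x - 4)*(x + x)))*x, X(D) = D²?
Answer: -2107486945856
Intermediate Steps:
A(x) = x*(4 + 4*x²*(-4 + x)²) (A(x) = (((x - 4)*(x + x))² + 4)*x = (((-4 + x)*(2*x))² + 4)*x = ((2*x*(-4 + x))² + 4)*x = (4*x²*(-4 + x)² + 4)*x = (4 + 4*x²*(-4 + x)²)*x = x*(4 + 4*x²*(-4 + x)²))
(3724 + A(41))*(-4076 - 1508) = (3724 + 4*41*(1 + 41²*(-4 + 41)²))*(-4076 - 1508) = (3724 + 4*41*(1 + 1681*37²))*(-5584) = (3724 + 4*41*(1 + 1681*1369))*(-5584) = (3724 + 4*41*(1 + 2301289))*(-5584) = (3724 + 4*41*2301290)*(-5584) = (3724 + 377411560)*(-5584) = 377415284*(-5584) = -2107486945856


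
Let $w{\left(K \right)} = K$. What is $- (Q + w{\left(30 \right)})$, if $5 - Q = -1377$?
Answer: $-1412$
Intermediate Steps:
$Q = 1382$ ($Q = 5 - -1377 = 5 + 1377 = 1382$)
$- (Q + w{\left(30 \right)}) = - (1382 + 30) = \left(-1\right) 1412 = -1412$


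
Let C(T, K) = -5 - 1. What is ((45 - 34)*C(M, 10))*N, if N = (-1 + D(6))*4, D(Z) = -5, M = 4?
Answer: 1584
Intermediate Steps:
N = -24 (N = (-1 - 5)*4 = -6*4 = -24)
C(T, K) = -6
((45 - 34)*C(M, 10))*N = ((45 - 34)*(-6))*(-24) = (11*(-6))*(-24) = -66*(-24) = 1584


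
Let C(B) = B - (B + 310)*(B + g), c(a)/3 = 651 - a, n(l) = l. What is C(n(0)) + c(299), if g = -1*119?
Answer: 37946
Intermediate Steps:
g = -119
c(a) = 1953 - 3*a (c(a) = 3*(651 - a) = 1953 - 3*a)
C(B) = B - (-119 + B)*(310 + B) (C(B) = B - (B + 310)*(B - 119) = B - (310 + B)*(-119 + B) = B - (-119 + B)*(310 + B))
C(n(0)) + c(299) = (36890 - 1*0² - 190*0) + (1953 - 3*299) = (36890 - 1*0 + 0) + (1953 - 897) = (36890 + 0 + 0) + 1056 = 36890 + 1056 = 37946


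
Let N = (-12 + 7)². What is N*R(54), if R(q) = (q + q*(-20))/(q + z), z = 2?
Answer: -12825/28 ≈ -458.04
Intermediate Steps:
R(q) = -19*q/(2 + q) (R(q) = (q + q*(-20))/(q + 2) = (q - 20*q)/(2 + q) = (-19*q)/(2 + q) = -19*q/(2 + q))
N = 25 (N = (-5)² = 25)
N*R(54) = 25*(-19*54/(2 + 54)) = 25*(-19*54/56) = 25*(-19*54*1/56) = 25*(-513/28) = -12825/28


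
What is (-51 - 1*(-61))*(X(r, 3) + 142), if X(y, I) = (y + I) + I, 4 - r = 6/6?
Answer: 1510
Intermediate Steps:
r = 3 (r = 4 - 6/6 = 4 - 1*1 = 4 - 1 = 3)
X(y, I) = y + 2*I (X(y, I) = (I + y) + I = y + 2*I)
(-51 - 1*(-61))*(X(r, 3) + 142) = (-51 - 1*(-61))*((3 + 2*3) + 142) = (-51 + 61)*((3 + 6) + 142) = 10*(9 + 142) = 10*151 = 1510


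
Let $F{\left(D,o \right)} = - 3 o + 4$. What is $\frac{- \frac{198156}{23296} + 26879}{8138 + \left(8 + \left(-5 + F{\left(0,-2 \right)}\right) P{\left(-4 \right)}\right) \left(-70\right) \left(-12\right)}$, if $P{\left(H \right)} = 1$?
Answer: $\frac{22356251}{15856256} \approx 1.4099$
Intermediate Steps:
$F{\left(D,o \right)} = 4 - 3 o$
$\frac{- \frac{198156}{23296} + 26879}{8138 + \left(8 + \left(-5 + F{\left(0,-2 \right)}\right) P{\left(-4 \right)}\right) \left(-70\right) \left(-12\right)} = \frac{- \frac{198156}{23296} + 26879}{8138 + \left(8 + \left(-5 + \left(4 - -6\right)\right) 1\right) \left(-70\right) \left(-12\right)} = \frac{\left(-198156\right) \frac{1}{23296} + 26879}{8138 + \left(8 + \left(-5 + \left(4 + 6\right)\right) 1\right) \left(-70\right) \left(-12\right)} = \frac{- \frac{7077}{832} + 26879}{8138 + \left(8 + \left(-5 + 10\right) 1\right) \left(-70\right) \left(-12\right)} = \frac{22356251}{832 \left(8138 + \left(8 + 5 \cdot 1\right) \left(-70\right) \left(-12\right)\right)} = \frac{22356251}{832 \left(8138 + \left(8 + 5\right) \left(-70\right) \left(-12\right)\right)} = \frac{22356251}{832 \left(8138 + 13 \left(-70\right) \left(-12\right)\right)} = \frac{22356251}{832 \left(8138 - -10920\right)} = \frac{22356251}{832 \left(8138 + 10920\right)} = \frac{22356251}{832 \cdot 19058} = \frac{22356251}{832} \cdot \frac{1}{19058} = \frac{22356251}{15856256}$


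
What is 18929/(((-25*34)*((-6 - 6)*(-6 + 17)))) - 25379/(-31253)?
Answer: 3439111837/3506586600 ≈ 0.98076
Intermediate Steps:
18929/(((-25*34)*((-6 - 6)*(-6 + 17)))) - 25379/(-31253) = 18929/((-(-10200)*11)) - 25379*(-1/31253) = 18929/((-850*(-132))) + 25379/31253 = 18929/112200 + 25379/31253 = 3439111837/3506586600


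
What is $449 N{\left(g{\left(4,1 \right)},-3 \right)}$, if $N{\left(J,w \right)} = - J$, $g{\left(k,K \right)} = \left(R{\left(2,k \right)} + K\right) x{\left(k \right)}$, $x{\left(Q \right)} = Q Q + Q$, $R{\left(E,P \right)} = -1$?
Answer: $0$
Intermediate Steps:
$x{\left(Q \right)} = Q + Q^{2}$ ($x{\left(Q \right)} = Q^{2} + Q = Q + Q^{2}$)
$g{\left(k,K \right)} = k \left(1 + k\right) \left(-1 + K\right)$ ($g{\left(k,K \right)} = \left(-1 + K\right) k \left(1 + k\right) = k \left(1 + k\right) \left(-1 + K\right)$)
$449 N{\left(g{\left(4,1 \right)},-3 \right)} = 449 \left(- 4 \left(1 + 4\right) \left(-1 + 1\right)\right) = 449 \left(- 4 \cdot 5 \cdot 0\right) = 449 \left(\left(-1\right) 0\right) = 449 \cdot 0 = 0$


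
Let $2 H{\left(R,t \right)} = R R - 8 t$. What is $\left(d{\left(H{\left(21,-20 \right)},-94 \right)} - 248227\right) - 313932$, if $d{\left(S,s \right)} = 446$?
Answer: $-561713$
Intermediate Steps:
$H{\left(R,t \right)} = \frac{R^{2}}{2} - 4 t$ ($H{\left(R,t \right)} = \frac{R R - 8 t}{2} = \frac{R^{2} - 8 t}{2} = \frac{R^{2}}{2} - 4 t$)
$\left(d{\left(H{\left(21,-20 \right)},-94 \right)} - 248227\right) - 313932 = \left(446 - 248227\right) - 313932 = -247781 - 313932 = -561713$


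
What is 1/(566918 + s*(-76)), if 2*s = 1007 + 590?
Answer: 1/506232 ≈ 1.9754e-6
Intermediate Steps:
s = 1597/2 (s = (1007 + 590)/2 = (1/2)*1597 = 1597/2 ≈ 798.50)
1/(566918 + s*(-76)) = 1/(566918 + (1597/2)*(-76)) = 1/(566918 - 60686) = 1/506232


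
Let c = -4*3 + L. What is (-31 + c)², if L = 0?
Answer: 1849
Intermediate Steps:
c = -12 (c = -4*3 + 0 = -12 + 0 = -12)
(-31 + c)² = (-31 - 12)² = (-43)² = 1849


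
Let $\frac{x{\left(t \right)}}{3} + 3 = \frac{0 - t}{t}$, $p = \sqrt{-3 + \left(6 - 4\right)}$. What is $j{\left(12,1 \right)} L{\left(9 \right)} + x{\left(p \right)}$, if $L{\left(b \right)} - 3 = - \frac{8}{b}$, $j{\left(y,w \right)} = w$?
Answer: $- \frac{89}{9} \approx -9.8889$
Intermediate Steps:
$L{\left(b \right)} = 3 - \frac{8}{b}$
$p = i$ ($p = \sqrt{-3 + \left(6 - 4\right)} = \sqrt{-3 + 2} = \sqrt{-1} = i \approx 1.0 i$)
$x{\left(t \right)} = -12$ ($x{\left(t \right)} = -9 + 3 \frac{0 - t}{t} = -9 + 3 \frac{\left(-1\right) t}{t} = -9 + 3 \left(-1\right) = -9 - 3 = -12$)
$j{\left(12,1 \right)} L{\left(9 \right)} + x{\left(p \right)} = 1 \left(3 - \frac{8}{9}\right) - 12 = 1 \cdot \frac{19}{9} - 12 = \frac{19}{9} - 12 = - \frac{89}{9}$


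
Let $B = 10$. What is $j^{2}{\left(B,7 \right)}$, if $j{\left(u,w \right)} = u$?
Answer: $100$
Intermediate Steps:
$j^{2}{\left(B,7 \right)} = 10^{2} = 100$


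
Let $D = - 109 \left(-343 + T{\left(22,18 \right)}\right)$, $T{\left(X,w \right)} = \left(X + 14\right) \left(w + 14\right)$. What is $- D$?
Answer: $88181$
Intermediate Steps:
$T{\left(X,w \right)} = \left(14 + X\right) \left(14 + w\right)$
$D = -88181$ ($D = - 109 \left(-343 + \left(196 + 14 \cdot 22 + 14 \cdot 18 + 22 \cdot 18\right)\right) = - 109 \left(-343 + \left(196 + 308 + 252 + 396\right)\right) = - 109 \left(-343 + 1152\right) = \left(-109\right) 809 = -88181$)
$- D = \left(-1\right) \left(-88181\right) = 88181$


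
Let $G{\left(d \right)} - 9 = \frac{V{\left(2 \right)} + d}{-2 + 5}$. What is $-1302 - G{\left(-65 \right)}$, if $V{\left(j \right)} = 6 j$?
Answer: $- \frac{3880}{3} \approx -1293.3$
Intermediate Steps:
$G{\left(d \right)} = 13 + \frac{d}{3}$ ($G{\left(d \right)} = 9 + \frac{6 \cdot 2 + d}{-2 + 5} = 9 + \frac{12 + d}{3} = 9 + \left(12 + d\right) \frac{1}{3} = 9 + \left(4 + \frac{d}{3}\right) = 13 + \frac{d}{3}$)
$-1302 - G{\left(-65 \right)} = -1302 - \left(13 + \frac{1}{3} \left(-65\right)\right) = -1302 - \left(13 - \frac{65}{3}\right) = -1302 - - \frac{26}{3} = -1302 + \frac{26}{3} = - \frac{3880}{3}$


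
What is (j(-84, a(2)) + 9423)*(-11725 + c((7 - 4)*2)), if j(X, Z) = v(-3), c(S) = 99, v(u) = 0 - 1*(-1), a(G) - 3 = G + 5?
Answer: -109563424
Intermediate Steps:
a(G) = 8 + G (a(G) = 3 + (G + 5) = 3 + (5 + G) = 8 + G)
v(u) = 1 (v(u) = 0 + 1 = 1)
j(X, Z) = 1
(j(-84, a(2)) + 9423)*(-11725 + c((7 - 4)*2)) = (1 + 9423)*(-11725 + 99) = 9424*(-11626) = -109563424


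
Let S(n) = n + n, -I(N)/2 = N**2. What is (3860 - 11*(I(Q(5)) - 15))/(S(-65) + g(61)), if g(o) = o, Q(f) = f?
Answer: -1525/23 ≈ -66.304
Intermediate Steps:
I(N) = -2*N**2
S(n) = 2*n
(3860 - 11*(I(Q(5)) - 15))/(S(-65) + g(61)) = (3860 - 11*(-2*5**2 - 15))/(2*(-65) + 61) = (3860 - 11*(-2*25 - 15))/(-130 + 61) = (3860 - 11*(-50 - 15))/(-69) = (3860 - 11*(-65))*(-1/69) = (3860 + 715)*(-1/69) = 4575*(-1/69) = -1525/23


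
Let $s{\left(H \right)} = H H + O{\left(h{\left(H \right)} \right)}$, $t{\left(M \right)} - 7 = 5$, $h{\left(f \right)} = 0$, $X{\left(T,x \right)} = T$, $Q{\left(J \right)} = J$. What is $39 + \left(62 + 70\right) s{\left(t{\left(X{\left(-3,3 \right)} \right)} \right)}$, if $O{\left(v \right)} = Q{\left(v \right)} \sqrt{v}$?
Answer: $19047$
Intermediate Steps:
$O{\left(v \right)} = v^{\frac{3}{2}}$ ($O{\left(v \right)} = v \sqrt{v} = v^{\frac{3}{2}}$)
$t{\left(M \right)} = 12$ ($t{\left(M \right)} = 7 + 5 = 12$)
$s{\left(H \right)} = H^{2}$ ($s{\left(H \right)} = H H + 0^{\frac{3}{2}} = H^{2} + 0 = H^{2}$)
$39 + \left(62 + 70\right) s{\left(t{\left(X{\left(-3,3 \right)} \right)} \right)} = 39 + \left(62 + 70\right) 12^{2} = 39 + 132 \cdot 144 = 39 + 19008 = 19047$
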